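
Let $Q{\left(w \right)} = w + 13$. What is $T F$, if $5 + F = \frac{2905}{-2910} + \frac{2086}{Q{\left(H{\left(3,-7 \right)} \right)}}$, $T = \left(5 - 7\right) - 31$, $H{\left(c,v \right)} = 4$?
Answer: $- \frac{12701755}{3298} \approx -3851.4$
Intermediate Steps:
$Q{\left(w \right)} = 13 + w$
$T = -33$ ($T = -2 - 31 = -33$)
$F = \frac{1154705}{9894}$ ($F = -5 + \left(\frac{2905}{-2910} + \frac{2086}{13 + 4}\right) = -5 + \left(2905 \left(- \frac{1}{2910}\right) + \frac{2086}{17}\right) = -5 + \left(- \frac{581}{582} + 2086 \cdot \frac{1}{17}\right) = -5 + \left(- \frac{581}{582} + \frac{2086}{17}\right) = -5 + \frac{1204175}{9894} = \frac{1154705}{9894} \approx 116.71$)
$T F = \left(-33\right) \frac{1154705}{9894} = - \frac{12701755}{3298}$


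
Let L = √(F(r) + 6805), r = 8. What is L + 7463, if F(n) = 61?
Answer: 7463 + √6866 ≈ 7545.9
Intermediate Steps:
L = √6866 (L = √(61 + 6805) = √6866 ≈ 82.861)
L + 7463 = √6866 + 7463 = 7463 + √6866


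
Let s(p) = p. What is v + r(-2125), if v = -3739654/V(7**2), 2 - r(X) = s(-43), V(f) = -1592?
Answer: 1905647/796 ≈ 2394.0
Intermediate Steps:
r(X) = 45 (r(X) = 2 - 1*(-43) = 2 + 43 = 45)
v = 1869827/796 (v = -3739654/(-1592) = -3739654*(-1/1592) = 1869827/796 ≈ 2349.0)
v + r(-2125) = 1869827/796 + 45 = 1905647/796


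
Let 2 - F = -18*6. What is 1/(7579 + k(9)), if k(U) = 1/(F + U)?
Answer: 119/901902 ≈ 0.00013194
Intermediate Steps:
F = 110 (F = 2 - (-18)*6 = 2 - 1*(-108) = 2 + 108 = 110)
k(U) = 1/(110 + U)
1/(7579 + k(9)) = 1/(7579 + 1/(110 + 9)) = 1/(7579 + 1/119) = 1/(901902/119) = 119/901902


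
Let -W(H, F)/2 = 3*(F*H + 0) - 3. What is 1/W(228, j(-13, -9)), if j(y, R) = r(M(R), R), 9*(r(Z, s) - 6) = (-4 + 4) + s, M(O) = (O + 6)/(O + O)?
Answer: -1/6834 ≈ -0.00014633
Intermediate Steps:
M(O) = (6 + O)/(2*O) (M(O) = (6 + O)/((2*O)) = (6 + O)*(1/(2*O)) = (6 + O)/(2*O))
r(Z, s) = 6 + s/9 (r(Z, s) = 6 + ((-4 + 4) + s)/9 = 6 + (0 + s)/9 = 6 + s/9)
j(y, R) = 6 + R/9
W(H, F) = 6 - 6*F*H (W(H, F) = -2*(3*(F*H + 0) - 3) = -2*(3*(F*H) - 3) = -2*(3*F*H - 3) = -2*(-3 + 3*F*H) = 6 - 6*F*H)
1/W(228, j(-13, -9)) = 1/(6 - 6*(6 + (⅑)*(-9))*228) = 1/(6 - 6*(6 - 1)*228) = 1/(6 - 6*5*228) = 1/(6 - 6840) = 1/(-6834) = -1/6834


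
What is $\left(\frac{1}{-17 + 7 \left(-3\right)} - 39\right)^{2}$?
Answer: $\frac{2199289}{1444} \approx 1523.1$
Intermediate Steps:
$\left(\frac{1}{-17 + 7 \left(-3\right)} - 39\right)^{2} = \left(\frac{1}{-17 - 21} - 39\right)^{2} = \left(\frac{1}{-38} - 39\right)^{2} = \left(- \frac{1}{38} - 39\right)^{2} = \left(- \frac{1483}{38}\right)^{2} = \frac{2199289}{1444}$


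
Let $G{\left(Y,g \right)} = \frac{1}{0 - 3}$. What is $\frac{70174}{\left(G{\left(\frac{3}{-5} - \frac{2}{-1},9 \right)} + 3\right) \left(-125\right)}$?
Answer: $- \frac{105261}{500} \approx -210.52$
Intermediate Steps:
$G{\left(Y,g \right)} = - \frac{1}{3}$ ($G{\left(Y,g \right)} = \frac{1}{-3} = - \frac{1}{3}$)
$\frac{70174}{\left(G{\left(\frac{3}{-5} - \frac{2}{-1},9 \right)} + 3\right) \left(-125\right)} = \frac{70174}{\left(- \frac{1}{3} + 3\right) \left(-125\right)} = \frac{70174}{\frac{8}{3} \left(-125\right)} = \frac{70174}{- \frac{1000}{3}} = 70174 \left(- \frac{3}{1000}\right) = - \frac{105261}{500}$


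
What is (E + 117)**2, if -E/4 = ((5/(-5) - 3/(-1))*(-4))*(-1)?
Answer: 7225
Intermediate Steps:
E = -32 (E = -4*(5/(-5) - 3/(-1))*(-4)*(-1) = -4*(5*(-1/5) - 3*(-1))*(-4)*(-1) = -4*(-1 + 3)*(-4)*(-1) = -4*2*(-4)*(-1) = -(-32)*(-1) = -4*8 = -32)
(E + 117)**2 = (-32 + 117)**2 = 85**2 = 7225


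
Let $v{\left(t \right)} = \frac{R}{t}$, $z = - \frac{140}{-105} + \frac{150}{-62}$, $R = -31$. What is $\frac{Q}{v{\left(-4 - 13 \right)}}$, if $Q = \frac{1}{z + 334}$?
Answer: $\frac{51}{30961} \approx 0.0016472$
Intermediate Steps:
$z = - \frac{101}{93}$ ($z = \left(-140\right) \left(- \frac{1}{105}\right) + 150 \left(- \frac{1}{62}\right) = \frac{4}{3} - \frac{75}{31} = - \frac{101}{93} \approx -1.086$)
$v{\left(t \right)} = - \frac{31}{t}$
$Q = \frac{93}{30961}$ ($Q = \frac{1}{- \frac{101}{93} + 334} = \frac{1}{\frac{30961}{93}} = \frac{93}{30961} \approx 0.0030038$)
$\frac{Q}{v{\left(-4 - 13 \right)}} = \frac{93}{30961 \left(- \frac{31}{-4 - 13}\right)} = \frac{93}{30961 \left(- \frac{31}{-17}\right)} = \frac{93}{30961 \left(\left(-31\right) \left(- \frac{1}{17}\right)\right)} = \frac{93}{30961 \cdot \frac{31}{17}} = \frac{93}{30961} \cdot \frac{17}{31} = \frac{51}{30961}$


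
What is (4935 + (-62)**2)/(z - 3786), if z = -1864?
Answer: -8779/5650 ≈ -1.5538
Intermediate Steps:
(4935 + (-62)**2)/(z - 3786) = (4935 + (-62)**2)/(-1864 - 3786) = (4935 + 3844)/(-5650) = 8779*(-1/5650) = -8779/5650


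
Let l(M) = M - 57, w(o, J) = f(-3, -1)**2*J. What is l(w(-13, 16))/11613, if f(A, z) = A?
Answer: 29/3871 ≈ 0.0074916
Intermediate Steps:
w(o, J) = 9*J (w(o, J) = (-3)**2*J = 9*J)
l(M) = -57 + M
l(w(-13, 16))/11613 = (-57 + 9*16)/11613 = (-57 + 144)*(1/11613) = 87*(1/11613) = 29/3871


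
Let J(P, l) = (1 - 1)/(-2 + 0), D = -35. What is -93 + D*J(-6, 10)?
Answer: -93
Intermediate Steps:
J(P, l) = 0 (J(P, l) = 0/(-2) = 0*(-½) = 0)
-93 + D*J(-6, 10) = -93 - 35*0 = -93 + 0 = -93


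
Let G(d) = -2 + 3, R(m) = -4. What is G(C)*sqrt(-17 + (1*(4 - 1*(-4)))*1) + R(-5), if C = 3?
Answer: -4 + 3*I ≈ -4.0 + 3.0*I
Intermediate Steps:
G(d) = 1
G(C)*sqrt(-17 + (1*(4 - 1*(-4)))*1) + R(-5) = 1*sqrt(-17 + (1*(4 - 1*(-4)))*1) - 4 = 1*sqrt(-17 + (1*(4 + 4))*1) - 4 = 1*sqrt(-17 + (1*8)*1) - 4 = 1*sqrt(-17 + 8*1) - 4 = 1*sqrt(-17 + 8) - 4 = 1*sqrt(-9) - 4 = 1*(3*I) - 4 = 3*I - 4 = -4 + 3*I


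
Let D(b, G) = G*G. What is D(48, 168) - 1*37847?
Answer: -9623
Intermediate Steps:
D(b, G) = G²
D(48, 168) - 1*37847 = 168² - 1*37847 = 28224 - 37847 = -9623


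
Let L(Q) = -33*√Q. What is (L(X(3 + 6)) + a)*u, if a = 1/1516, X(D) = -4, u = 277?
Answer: 277/1516 - 18282*I ≈ 0.18272 - 18282.0*I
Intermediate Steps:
a = 1/1516 ≈ 0.00065963
(L(X(3 + 6)) + a)*u = (-66*I + 1/1516)*277 = (1/1516 - 66*I)*277 = 277/1516 - 18282*I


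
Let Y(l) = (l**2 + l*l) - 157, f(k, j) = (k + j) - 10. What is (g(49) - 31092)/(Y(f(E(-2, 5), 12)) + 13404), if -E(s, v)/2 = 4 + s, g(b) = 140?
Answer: -30952/13255 ≈ -2.3351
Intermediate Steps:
E(s, v) = -8 - 2*s (E(s, v) = -2*(4 + s) = -8 - 2*s)
f(k, j) = -10 + j + k (f(k, j) = (j + k) - 10 = -10 + j + k)
Y(l) = -157 + 2*l**2 (Y(l) = (l**2 + l**2) - 157 = 2*l**2 - 157 = -157 + 2*l**2)
(g(49) - 31092)/(Y(f(E(-2, 5), 12)) + 13404) = (140 - 31092)/((-157 + 2*(-10 + 12 + (-8 - 2*(-2)))**2) + 13404) = -30952/((-157 + 2*(-10 + 12 + (-8 + 4))**2) + 13404) = -30952/((-157 + 2*(-10 + 12 - 4)**2) + 13404) = -30952/((-157 + 2*(-2)**2) + 13404) = -30952/((-157 + 2*4) + 13404) = -30952/((-157 + 8) + 13404) = -30952/(-149 + 13404) = -30952/13255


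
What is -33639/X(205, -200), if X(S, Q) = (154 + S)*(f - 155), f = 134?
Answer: 11213/2513 ≈ 4.4620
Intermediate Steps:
X(S, Q) = -3234 - 21*S (X(S, Q) = (154 + S)*(134 - 155) = (154 + S)*(-21) = -3234 - 21*S)
-33639/X(205, -200) = -33639/(-3234 - 21*205) = -33639/(-3234 - 4305) = -33639/(-7539) = -33639*(-1/7539) = 11213/2513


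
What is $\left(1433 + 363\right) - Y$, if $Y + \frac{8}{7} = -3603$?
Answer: $\frac{37801}{7} \approx 5400.1$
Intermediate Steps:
$Y = - \frac{25229}{7}$ ($Y = - \frac{8}{7} - 3603 = - \frac{25229}{7} \approx -3604.1$)
$\left(1433 + 363\right) - Y = \left(1433 + 363\right) - - \frac{25229}{7} = 1796 + \frac{25229}{7} = \frac{37801}{7}$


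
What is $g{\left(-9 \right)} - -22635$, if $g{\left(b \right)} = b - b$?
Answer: $22635$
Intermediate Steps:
$g{\left(b \right)} = 0$
$g{\left(-9 \right)} - -22635 = 0 - -22635 = 0 + 22635 = 22635$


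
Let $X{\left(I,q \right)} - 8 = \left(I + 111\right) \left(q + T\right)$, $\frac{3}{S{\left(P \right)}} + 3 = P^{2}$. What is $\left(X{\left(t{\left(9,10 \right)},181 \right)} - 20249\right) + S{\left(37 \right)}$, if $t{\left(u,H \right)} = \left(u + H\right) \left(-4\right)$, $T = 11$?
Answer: $- \frac{18469683}{1366} \approx -13521.0$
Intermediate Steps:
$t{\left(u,H \right)} = - 4 H - 4 u$ ($t{\left(u,H \right)} = \left(H + u\right) \left(-4\right) = - 4 H - 4 u$)
$S{\left(P \right)} = \frac{3}{-3 + P^{2}}$
$X{\left(I,q \right)} = 8 + \left(11 + q\right) \left(111 + I\right)$ ($X{\left(I,q \right)} = 8 + \left(I + 111\right) \left(q + 11\right) = 8 + \left(111 + I\right) \left(11 + q\right) = 8 + \left(11 + q\right) \left(111 + I\right)$)
$\left(X{\left(t{\left(9,10 \right)},181 \right)} - 20249\right) + S{\left(37 \right)} = \left(\left(1229 + 11 \left(\left(-4\right) 10 - 36\right) + 111 \cdot 181 + \left(\left(-4\right) 10 - 36\right) 181\right) - 20249\right) + \frac{3}{-3 + 37^{2}} = \left(\left(1229 + 11 \left(-40 - 36\right) + 20091 + \left(-40 - 36\right) 181\right) - 20249\right) + \frac{3}{-3 + 1369} = \left(\left(1229 + 11 \left(-76\right) + 20091 - 13756\right) - 20249\right) + \frac{3}{1366} = \left(\left(1229 - 836 + 20091 - 13756\right) - 20249\right) + 3 \cdot \frac{1}{1366} = \left(6728 - 20249\right) + \frac{3}{1366} = -13521 + \frac{3}{1366} = - \frac{18469683}{1366}$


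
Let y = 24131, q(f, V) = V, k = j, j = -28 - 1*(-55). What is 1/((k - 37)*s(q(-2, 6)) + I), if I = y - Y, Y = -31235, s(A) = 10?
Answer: 1/55266 ≈ 1.8094e-5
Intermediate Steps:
j = 27 (j = -28 + 55 = 27)
k = 27
I = 55366 (I = 24131 - 1*(-31235) = 24131 + 31235 = 55366)
1/((k - 37)*s(q(-2, 6)) + I) = 1/((27 - 37)*10 + 55366) = 1/(-10*10 + 55366) = 1/(-100 + 55366) = 1/55266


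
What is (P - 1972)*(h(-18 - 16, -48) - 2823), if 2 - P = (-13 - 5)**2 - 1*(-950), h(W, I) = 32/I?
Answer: 27479924/3 ≈ 9.1600e+6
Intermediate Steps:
P = -1272 (P = 2 - ((-13 - 5)**2 - 1*(-950)) = 2 - ((-18)**2 + 950) = 2 - (324 + 950) = 2 - 1*1274 = 2 - 1274 = -1272)
(P - 1972)*(h(-18 - 16, -48) - 2823) = (-1272 - 1972)*(32/(-48) - 2823) = -3244*(32*(-1/48) - 2823) = -3244*(-2/3 - 2823) = -3244*(-8471/3) = 27479924/3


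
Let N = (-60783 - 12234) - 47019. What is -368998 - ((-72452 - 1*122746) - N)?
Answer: -293836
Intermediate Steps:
N = -120036 (N = -73017 - 47019 = -120036)
-368998 - ((-72452 - 1*122746) - N) = -368998 - ((-72452 - 1*122746) - 1*(-120036)) = -368998 - ((-72452 - 122746) + 120036) = -368998 - (-195198 + 120036) = -368998 - 1*(-75162) = -368998 + 75162 = -293836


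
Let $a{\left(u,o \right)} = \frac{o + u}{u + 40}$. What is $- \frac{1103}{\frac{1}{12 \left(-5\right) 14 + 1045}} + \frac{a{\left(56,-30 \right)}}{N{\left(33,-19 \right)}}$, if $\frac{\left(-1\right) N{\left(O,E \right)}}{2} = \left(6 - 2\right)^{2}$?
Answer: $- \frac{347312653}{1536} \approx -2.2612 \cdot 10^{5}$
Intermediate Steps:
$N{\left(O,E \right)} = -32$ ($N{\left(O,E \right)} = - 2 \left(6 - 2\right)^{2} = - 2 \cdot 4^{2} = \left(-2\right) 16 = -32$)
$a{\left(u,o \right)} = \frac{o + u}{40 + u}$
$- \frac{1103}{\frac{1}{12 \left(-5\right) 14 + 1045}} + \frac{a{\left(56,-30 \right)}}{N{\left(33,-19 \right)}} = - \frac{1103}{\frac{1}{12 \left(-5\right) 14 + 1045}} + \frac{\frac{1}{40 + 56} \left(-30 + 56\right)}{-32} = - \frac{1103}{\frac{1}{\left(-60\right) 14 + 1045}} + \frac{1}{96} \cdot 26 \left(- \frac{1}{32}\right) = - \frac{1103}{\frac{1}{-840 + 1045}} + \frac{1}{96} \cdot 26 \left(- \frac{1}{32}\right) = - \frac{1103}{\frac{1}{205}} + \frac{13}{48} \left(- \frac{1}{32}\right) = - 1103 \frac{1}{\frac{1}{205}} - \frac{13}{1536} = \left(-1103\right) 205 - \frac{13}{1536} = -226115 - \frac{13}{1536} = - \frac{347312653}{1536}$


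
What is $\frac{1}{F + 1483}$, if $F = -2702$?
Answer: $- \frac{1}{1219} \approx -0.00082034$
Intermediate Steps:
$\frac{1}{F + 1483} = \frac{1}{-2702 + 1483} = \frac{1}{-1219} = - \frac{1}{1219}$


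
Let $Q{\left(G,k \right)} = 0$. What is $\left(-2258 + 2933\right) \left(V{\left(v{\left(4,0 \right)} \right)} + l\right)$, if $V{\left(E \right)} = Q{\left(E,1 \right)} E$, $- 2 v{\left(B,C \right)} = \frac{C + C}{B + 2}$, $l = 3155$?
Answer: $2129625$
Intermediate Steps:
$v{\left(B,C \right)} = - \frac{C}{2 + B}$ ($v{\left(B,C \right)} = - \frac{\left(C + C\right) \frac{1}{B + 2}}{2} = - \frac{2 C \frac{1}{2 + B}}{2} = - \frac{C}{2 + B}$)
$V{\left(E \right)} = 0$ ($V{\left(E \right)} = 0 E = 0$)
$\left(-2258 + 2933\right) \left(V{\left(v{\left(4,0 \right)} \right)} + l\right) = \left(-2258 + 2933\right) \left(0 + 3155\right) = 675 \cdot 3155 = 2129625$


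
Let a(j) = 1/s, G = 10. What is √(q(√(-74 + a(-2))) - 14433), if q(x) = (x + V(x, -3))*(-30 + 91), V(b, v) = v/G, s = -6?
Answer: √(-13006170 + 9150*I*√2670)/30 ≈ 2.1846 + 120.23*I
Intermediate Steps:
a(j) = -⅙ (a(j) = 1/(-6) = -⅙)
V(b, v) = v/10
q(x) = -183/10 + 61*x (q(x) = (x + (⅒)*(-3))*(-30 + 91) = (x - 3/10)*61 = (-3/10 + x)*61 = -183/10 + 61*x)
√(q(√(-74 + a(-2))) - 14433) = √((-183/10 + 61*√(-74 - ⅙)) - 14433) = √((-183/10 + 61*√(-445/6)) - 14433) = √((-183/10 + 61*(I*√2670/6)) - 14433) = √((-183/10 + 61*I*√2670/6) - 14433) = √(-144513/10 + 61*I*√2670/6)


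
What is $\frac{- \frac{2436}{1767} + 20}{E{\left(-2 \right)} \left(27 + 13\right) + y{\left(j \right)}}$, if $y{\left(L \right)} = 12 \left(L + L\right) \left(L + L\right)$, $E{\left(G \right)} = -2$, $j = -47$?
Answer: $\frac{1371}{7800716} \approx 0.00017575$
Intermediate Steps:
$y{\left(L \right)} = 48 L^{2}$ ($y{\left(L \right)} = 12 \cdot 2 L 2 L = 12 \cdot 4 L^{2} = 48 L^{2}$)
$\frac{- \frac{2436}{1767} + 20}{E{\left(-2 \right)} \left(27 + 13\right) + y{\left(j \right)}} = \frac{- \frac{2436}{1767} + 20}{- 2 \left(27 + 13\right) + 48 \left(-47\right)^{2}} = \frac{\left(-2436\right) \frac{1}{1767} + 20}{\left(-2\right) 40 + 48 \cdot 2209} = \frac{- \frac{812}{589} + 20}{-80 + 106032} = \frac{10968}{589 \cdot 105952} = \frac{10968}{589} \cdot \frac{1}{105952} = \frac{1371}{7800716}$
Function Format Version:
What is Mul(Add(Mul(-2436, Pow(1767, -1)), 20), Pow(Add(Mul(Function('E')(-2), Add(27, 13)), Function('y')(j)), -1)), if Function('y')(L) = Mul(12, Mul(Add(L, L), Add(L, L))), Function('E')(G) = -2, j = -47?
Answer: Rational(1371, 7800716) ≈ 0.00017575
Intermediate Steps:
Function('y')(L) = Mul(48, Pow(L, 2)) (Function('y')(L) = Mul(12, Mul(Mul(2, L), Mul(2, L))) = Mul(12, Mul(4, Pow(L, 2))) = Mul(48, Pow(L, 2)))
Mul(Add(Mul(-2436, Pow(1767, -1)), 20), Pow(Add(Mul(Function('E')(-2), Add(27, 13)), Function('y')(j)), -1)) = Mul(Add(Mul(-2436, Pow(1767, -1)), 20), Pow(Add(Mul(-2, Add(27, 13)), Mul(48, Pow(-47, 2))), -1)) = Mul(Add(Mul(-2436, Rational(1, 1767)), 20), Pow(Add(Mul(-2, 40), Mul(48, 2209)), -1)) = Mul(Add(Rational(-812, 589), 20), Pow(Add(-80, 106032), -1)) = Mul(Rational(10968, 589), Pow(105952, -1)) = Mul(Rational(10968, 589), Rational(1, 105952)) = Rational(1371, 7800716)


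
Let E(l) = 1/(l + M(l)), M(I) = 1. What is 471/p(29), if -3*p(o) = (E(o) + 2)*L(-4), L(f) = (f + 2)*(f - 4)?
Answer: -21195/488 ≈ -43.432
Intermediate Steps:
L(f) = (-4 + f)*(2 + f) (L(f) = (2 + f)*(-4 + f) = (-4 + f)*(2 + f))
E(l) = 1/(1 + l) (E(l) = 1/(l + 1) = 1/(1 + l))
p(o) = -32/3 - 16/(3*(1 + o)) (p(o) = -(1/(1 + o) + 2)*(-8 + (-4)² - 2*(-4))/3 = -(2 + 1/(1 + o))*(-8 + 16 + 8)/3 = -(2 + 1/(1 + o))*16/3 = -(32 + 16/(1 + o))/3 = -32/3 - 16/(3*(1 + o)))
471/p(29) = 471/((16*(-3 - 2*29)/(3*(1 + 29)))) = 471/(((16/3)*(-3 - 58)/30)) = 471/(((16/3)*(1/30)*(-61))) = 471/(-488/45) = 471*(-45/488) = -21195/488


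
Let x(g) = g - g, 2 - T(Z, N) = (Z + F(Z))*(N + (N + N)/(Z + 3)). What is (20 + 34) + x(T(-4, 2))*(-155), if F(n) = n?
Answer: 54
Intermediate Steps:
T(Z, N) = 2 - 2*Z*(N + 2*N/(3 + Z)) (T(Z, N) = 2 - (Z + Z)*(N + (N + N)/(Z + 3)) = 2 - 2*Z*(N + (2*N)/(3 + Z)) = 2 - 2*Z*(N + 2*N/(3 + Z)))
x(g) = 0
(20 + 34) + x(T(-4, 2))*(-155) = (20 + 34) + 0*(-155) = 54 + 0 = 54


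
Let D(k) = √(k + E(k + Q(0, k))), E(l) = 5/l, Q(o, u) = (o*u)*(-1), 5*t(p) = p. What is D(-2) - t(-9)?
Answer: 9/5 + 3*I*√2/2 ≈ 1.8 + 2.1213*I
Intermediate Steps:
t(p) = p/5
Q(o, u) = -o*u
D(k) = √(k + 5/k) (D(k) = √(k + 5/(k - 1*0*k)) = √(k + 5/(k + 0)) = √(k + 5/k))
D(-2) - t(-9) = √(-2 + 5/(-2)) - (-9)/5 = √(-2 + 5*(-½)) - 1*(-9/5) = √(-2 - 5/2) + 9/5 = √(-9/2) + 9/5 = 3*I*√2/2 + 9/5 = 9/5 + 3*I*√2/2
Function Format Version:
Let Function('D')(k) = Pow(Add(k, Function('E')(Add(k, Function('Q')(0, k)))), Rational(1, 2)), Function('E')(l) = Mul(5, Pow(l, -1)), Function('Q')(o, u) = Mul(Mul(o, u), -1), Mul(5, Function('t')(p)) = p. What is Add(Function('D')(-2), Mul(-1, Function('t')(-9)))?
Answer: Add(Rational(9, 5), Mul(Rational(3, 2), I, Pow(2, Rational(1, 2)))) ≈ Add(1.8000, Mul(2.1213, I))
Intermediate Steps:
Function('t')(p) = Mul(Rational(1, 5), p)
Function('Q')(o, u) = Mul(-1, o, u)
Function('D')(k) = Pow(Add(k, Mul(5, Pow(k, -1))), Rational(1, 2)) (Function('D')(k) = Pow(Add(k, Mul(5, Pow(Add(k, Mul(-1, 0, k)), -1))), Rational(1, 2)) = Pow(Add(k, Mul(5, Pow(Add(k, 0), -1))), Rational(1, 2)) = Pow(Add(k, Mul(5, Pow(k, -1))), Rational(1, 2)))
Add(Function('D')(-2), Mul(-1, Function('t')(-9))) = Add(Pow(Add(-2, Mul(5, Pow(-2, -1))), Rational(1, 2)), Mul(-1, Mul(Rational(1, 5), -9))) = Add(Pow(Add(-2, Mul(5, Rational(-1, 2))), Rational(1, 2)), Mul(-1, Rational(-9, 5))) = Add(Pow(Add(-2, Rational(-5, 2)), Rational(1, 2)), Rational(9, 5)) = Add(Pow(Rational(-9, 2), Rational(1, 2)), Rational(9, 5)) = Add(Mul(Rational(3, 2), I, Pow(2, Rational(1, 2))), Rational(9, 5)) = Add(Rational(9, 5), Mul(Rational(3, 2), I, Pow(2, Rational(1, 2))))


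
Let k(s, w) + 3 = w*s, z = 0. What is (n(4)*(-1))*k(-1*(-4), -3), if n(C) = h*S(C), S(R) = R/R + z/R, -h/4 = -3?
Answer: 180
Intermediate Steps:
h = 12 (h = -4*(-3) = 12)
S(R) = 1 (S(R) = R/R + 0/R = 1 + 0 = 1)
n(C) = 12 (n(C) = 12*1 = 12)
k(s, w) = -3 + s*w (k(s, w) = -3 + w*s = -3 + s*w)
(n(4)*(-1))*k(-1*(-4), -3) = (12*(-1))*(-3 - 1*(-4)*(-3)) = -12*(-3 + 4*(-3)) = -12*(-3 - 12) = -12*(-15) = 180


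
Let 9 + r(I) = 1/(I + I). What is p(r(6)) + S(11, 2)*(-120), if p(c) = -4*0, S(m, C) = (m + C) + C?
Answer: -1800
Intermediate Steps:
r(I) = -9 + 1/(2*I) (r(I) = -9 + 1/(I + I) = -9 + 1/(2*I))
S(m, C) = m + 2*C (S(m, C) = (C + m) + C = m + 2*C)
p(c) = 0
p(r(6)) + S(11, 2)*(-120) = 0 + (11 + 2*2)*(-120) = 0 + (11 + 4)*(-120) = 0 + 15*(-120) = 0 - 1800 = -1800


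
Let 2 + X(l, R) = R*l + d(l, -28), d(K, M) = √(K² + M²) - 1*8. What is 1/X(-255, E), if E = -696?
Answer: 177470/31495535091 - √65809/31495535091 ≈ 5.6266e-6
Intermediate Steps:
d(K, M) = -8 + √(K² + M²) (d(K, M) = √(K² + M²) - 8 = -8 + √(K² + M²))
X(l, R) = -10 + √(784 + l²) + R*l (X(l, R) = -2 + (R*l + (-8 + √(l² + (-28)²))) = -2 + (R*l + (-8 + √(l² + 784))) = -2 + (R*l + (-8 + √(784 + l²))) = -2 + (-8 + √(784 + l²) + R*l) = -10 + √(784 + l²) + R*l)
1/X(-255, E) = 1/(-10 + √(784 + (-255)²) - 696*(-255)) = 1/(-10 + √(784 + 65025) + 177480) = 1/(-10 + √65809 + 177480) = 1/(177470 + √65809)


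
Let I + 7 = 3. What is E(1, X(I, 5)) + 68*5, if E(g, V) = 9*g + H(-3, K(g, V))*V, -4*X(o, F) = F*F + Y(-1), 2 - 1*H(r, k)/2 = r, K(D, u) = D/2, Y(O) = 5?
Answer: 274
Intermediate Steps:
I = -4 (I = -7 + 3 = -4)
K(D, u) = D/2 (K(D, u) = D*(½) = D/2)
H(r, k) = 4 - 2*r
X(o, F) = -5/4 - F²/4 (X(o, F) = -(F*F + 5)/4 = -(F² + 5)/4 = -(5 + F²)/4 = -5/4 - F²/4)
E(g, V) = 9*g + 10*V (E(g, V) = 9*g + (4 - 2*(-3))*V = 9*g + (4 + 6)*V = 9*g + 10*V)
E(1, X(I, 5)) + 68*5 = (9*1 + 10*(-5/4 - ¼*5²)) + 68*5 = (9 + 10*(-5/4 - ¼*25)) + 340 = (9 + 10*(-5/4 - 25/4)) + 340 = (9 + 10*(-15/2)) + 340 = (9 - 75) + 340 = -66 + 340 = 274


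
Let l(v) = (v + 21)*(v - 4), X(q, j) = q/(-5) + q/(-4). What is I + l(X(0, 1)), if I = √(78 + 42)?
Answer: -84 + 2*√30 ≈ -73.046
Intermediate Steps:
X(q, j) = -9*q/20 (X(q, j) = q*(-⅕) + q*(-¼) = -q/5 - q/4 = -9*q/20)
l(v) = (-4 + v)*(21 + v) (l(v) = (21 + v)*(-4 + v) = (-4 + v)*(21 + v))
I = 2*√30 (I = √120 = 2*√30 ≈ 10.954)
I + l(X(0, 1)) = 2*√30 + (-84 + (-9/20*0)² + 17*(-9/20*0)) = 2*√30 + (-84 + 0² + 17*0) = 2*√30 + (-84 + 0 + 0) = 2*√30 - 84 = -84 + 2*√30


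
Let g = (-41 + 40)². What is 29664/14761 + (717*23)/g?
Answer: 243453315/14761 ≈ 16493.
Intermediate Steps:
g = 1 (g = (-1)² = 1)
29664/14761 + (717*23)/g = 29664/14761 + (717*23)/1 = 29664*(1/14761) + 16491*1 = 29664/14761 + 16491 = 243453315/14761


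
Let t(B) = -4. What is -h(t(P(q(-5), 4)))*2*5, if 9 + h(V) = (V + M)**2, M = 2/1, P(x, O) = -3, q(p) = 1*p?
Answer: 50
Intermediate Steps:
q(p) = p
M = 2 (M = 2*1 = 2)
h(V) = -9 + (2 + V)**2 (h(V) = -9 + (V + 2)**2 = -9 + (2 + V)**2)
-h(t(P(q(-5), 4)))*2*5 = -(-9 + (2 - 4)**2)*2*5 = -(-9 + (-2)**2)*10 = -(-9 + 4)*10 = -(-5)*10 = -1*(-50) = 50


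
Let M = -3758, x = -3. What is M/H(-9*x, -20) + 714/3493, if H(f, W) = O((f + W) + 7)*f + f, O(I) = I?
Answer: -1833932/202095 ≈ -9.0746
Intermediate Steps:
H(f, W) = f + f*(7 + W + f) (H(f, W) = ((f + W) + 7)*f + f = ((W + f) + 7)*f + f = (7 + W + f)*f + f = f*(7 + W + f) + f = f + f*(7 + W + f))
M/H(-9*x, -20) + 714/3493 = -3758*1/(27*(8 - 20 - 9*(-3))) + 714/3493 = -3758*1/(27*(8 - 20 + 27)) + 714*(1/3493) = -3758/(27*15) + 102/499 = -3758/405 + 102/499 = -1833932/202095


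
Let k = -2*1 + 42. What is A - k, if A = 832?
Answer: 792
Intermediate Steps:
k = 40 (k = -2 + 42 = 40)
A - k = 832 - 1*40 = 832 - 40 = 792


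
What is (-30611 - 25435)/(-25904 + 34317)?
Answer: -56046/8413 ≈ -6.6618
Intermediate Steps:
(-30611 - 25435)/(-25904 + 34317) = -56046/8413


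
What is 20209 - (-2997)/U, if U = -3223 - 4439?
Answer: 51612787/2554 ≈ 20209.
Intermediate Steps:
U = -7662
20209 - (-2997)/U = 20209 - (-2997)/(-7662) = 20209 - (-2997)*(-1)/7662 = 20209 - 1*999/2554 = 20209 - 999/2554 = 51612787/2554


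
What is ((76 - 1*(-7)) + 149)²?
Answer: 53824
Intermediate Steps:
((76 - 1*(-7)) + 149)² = ((76 + 7) + 149)² = (83 + 149)² = 232² = 53824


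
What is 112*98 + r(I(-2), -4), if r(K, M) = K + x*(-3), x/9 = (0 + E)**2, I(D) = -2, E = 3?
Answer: 10731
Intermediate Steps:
x = 81 (x = 9*(0 + 3)**2 = 9*3**2 = 9*9 = 81)
r(K, M) = -243 + K (r(K, M) = K + 81*(-3) = K - 243 = -243 + K)
112*98 + r(I(-2), -4) = 112*98 + (-243 - 2) = 10976 - 245 = 10731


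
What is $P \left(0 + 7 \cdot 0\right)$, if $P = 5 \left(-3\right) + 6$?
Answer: $0$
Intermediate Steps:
$P = -9$ ($P = -15 + 6 = -9$)
$P \left(0 + 7 \cdot 0\right) = - 9 \left(0 + 7 \cdot 0\right) = - 9 \left(0 + 0\right) = \left(-9\right) 0 = 0$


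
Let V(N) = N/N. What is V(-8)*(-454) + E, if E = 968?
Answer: 514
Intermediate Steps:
V(N) = 1
V(-8)*(-454) + E = 1*(-454) + 968 = -454 + 968 = 514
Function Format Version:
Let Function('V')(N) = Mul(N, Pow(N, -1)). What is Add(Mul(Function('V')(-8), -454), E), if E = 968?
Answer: 514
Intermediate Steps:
Function('V')(N) = 1
Add(Mul(Function('V')(-8), -454), E) = Add(Mul(1, -454), 968) = Add(-454, 968) = 514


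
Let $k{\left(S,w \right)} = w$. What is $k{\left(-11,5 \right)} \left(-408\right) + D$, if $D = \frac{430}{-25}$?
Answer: $- \frac{10286}{5} \approx -2057.2$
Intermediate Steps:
$D = - \frac{86}{5}$ ($D = 430 \left(- \frac{1}{25}\right) = - \frac{86}{5} \approx -17.2$)
$k{\left(-11,5 \right)} \left(-408\right) + D = 5 \left(-408\right) - \frac{86}{5} = -2040 - \frac{86}{5} = - \frac{10286}{5}$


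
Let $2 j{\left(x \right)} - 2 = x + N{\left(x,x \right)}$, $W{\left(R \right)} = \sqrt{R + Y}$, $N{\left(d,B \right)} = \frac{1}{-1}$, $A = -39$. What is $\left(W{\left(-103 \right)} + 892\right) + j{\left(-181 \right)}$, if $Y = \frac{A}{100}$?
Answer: $802 + \frac{7 i \sqrt{211}}{10} \approx 802.0 + 10.168 i$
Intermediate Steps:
$N{\left(d,B \right)} = -1$
$Y = - \frac{39}{100} \approx -0.39$
$W{\left(R \right)} = \sqrt{- \frac{39}{100} + R}$ ($W{\left(R \right)} = \sqrt{R - \frac{39}{100}} = \sqrt{- \frac{39}{100} + R}$)
$j{\left(x \right)} = \frac{1}{2} + \frac{x}{2}$ ($j{\left(x \right)} = 1 + \frac{x - 1}{2} = 1 + \frac{-1 + x}{2} = 1 + \left(- \frac{1}{2} + \frac{x}{2}\right) = \frac{1}{2} + \frac{x}{2}$)
$\left(W{\left(-103 \right)} + 892\right) + j{\left(-181 \right)} = \left(\frac{\sqrt{-39 + 100 \left(-103\right)}}{10} + 892\right) + \left(\frac{1}{2} + \frac{1}{2} \left(-181\right)\right) = \left(\frac{\sqrt{-39 - 10300}}{10} + 892\right) + \left(\frac{1}{2} - \frac{181}{2}\right) = \left(\frac{\sqrt{-10339}}{10} + 892\right) - 90 = \left(\frac{7 i \sqrt{211}}{10} + 892\right) - 90 = \left(892 + \frac{7 i \sqrt{211}}{10}\right) - 90 = 802 + \frac{7 i \sqrt{211}}{10}$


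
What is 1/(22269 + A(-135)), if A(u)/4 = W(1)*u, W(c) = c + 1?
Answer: 1/21189 ≈ 4.7194e-5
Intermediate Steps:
W(c) = 1 + c
A(u) = 8*u (A(u) = 4*((1 + 1)*u) = 4*(2*u) = 8*u)
1/(22269 + A(-135)) = 1/(22269 + 8*(-135)) = 1/(22269 - 1080) = 1/21189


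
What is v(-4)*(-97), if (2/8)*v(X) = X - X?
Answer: 0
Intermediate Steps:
v(X) = 0 (v(X) = 4*(X - X) = 4*0 = 0)
v(-4)*(-97) = 0*(-97) = 0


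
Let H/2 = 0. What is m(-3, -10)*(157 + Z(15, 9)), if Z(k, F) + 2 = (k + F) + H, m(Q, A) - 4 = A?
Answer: -1074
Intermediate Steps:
H = 0 (H = 2*0 = 0)
m(Q, A) = 4 + A
Z(k, F) = -2 + F + k (Z(k, F) = -2 + ((k + F) + 0) = -2 + ((F + k) + 0) = -2 + (F + k) = -2 + F + k)
m(-3, -10)*(157 + Z(15, 9)) = (4 - 10)*(157 + (-2 + 9 + 15)) = -6*(157 + 22) = -6*179 = -1074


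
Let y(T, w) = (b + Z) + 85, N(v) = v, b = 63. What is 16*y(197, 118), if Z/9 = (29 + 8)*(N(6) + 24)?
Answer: 162208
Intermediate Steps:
Z = 9990 (Z = 9*((29 + 8)*(6 + 24)) = 9*(37*30) = 9*1110 = 9990)
y(T, w) = 10138 (y(T, w) = (63 + 9990) + 85 = 10053 + 85 = 10138)
16*y(197, 118) = 16*10138 = 162208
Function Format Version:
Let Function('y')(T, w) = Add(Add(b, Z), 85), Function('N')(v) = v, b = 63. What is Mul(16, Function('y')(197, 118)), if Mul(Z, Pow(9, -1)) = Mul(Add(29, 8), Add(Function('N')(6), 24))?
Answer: 162208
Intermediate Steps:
Z = 9990 (Z = Mul(9, Mul(Add(29, 8), Add(6, 24))) = Mul(9, Mul(37, 30)) = Mul(9, 1110) = 9990)
Function('y')(T, w) = 10138 (Function('y')(T, w) = Add(Add(63, 9990), 85) = Add(10053, 85) = 10138)
Mul(16, Function('y')(197, 118)) = Mul(16, 10138) = 162208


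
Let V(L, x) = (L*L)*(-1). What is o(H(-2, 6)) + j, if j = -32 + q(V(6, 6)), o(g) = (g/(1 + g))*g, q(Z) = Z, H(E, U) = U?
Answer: -440/7 ≈ -62.857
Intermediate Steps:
V(L, x) = -L² (V(L, x) = L²*(-1) = -L²)
o(g) = g²/(1 + g)
j = -68 (j = -32 - 1*6² = -32 - 1*36 = -32 - 36 = -68)
o(H(-2, 6)) + j = 6²/(1 + 6) - 68 = 36/7 - 68 = -440/7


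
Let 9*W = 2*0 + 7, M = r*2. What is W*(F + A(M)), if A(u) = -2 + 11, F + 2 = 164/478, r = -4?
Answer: 1365/239 ≈ 5.7113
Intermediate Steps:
M = -8 (M = -4*2 = -8)
F = -396/239 (F = -2 + 164/478 = -2 + 164*(1/478) = -2 + 82/239 = -396/239 ≈ -1.6569)
A(u) = 9
W = 7/9 (W = (2*0 + 7)/9 = (0 + 7)/9 = (⅑)*7 = 7/9 ≈ 0.77778)
W*(F + A(M)) = 7*(-396/239 + 9)/9 = (7/9)*(1755/239) = 1365/239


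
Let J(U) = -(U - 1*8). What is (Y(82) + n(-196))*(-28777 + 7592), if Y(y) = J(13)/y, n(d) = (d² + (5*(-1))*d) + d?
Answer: -68096958075/82 ≈ -8.3045e+8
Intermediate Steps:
J(U) = 8 - U (J(U) = -(U - 8) = -(-8 + U) = 8 - U)
n(d) = d² - 4*d (n(d) = (d² - 5*d) + d = d² - 4*d)
Y(y) = -5/y (Y(y) = (8 - 1*13)/y = (8 - 13)/y = -5/y)
(Y(82) + n(-196))*(-28777 + 7592) = (-5/82 - 196*(-4 - 196))*(-28777 + 7592) = (-5*1/82 - 196*(-200))*(-21185) = (-5/82 + 39200)*(-21185) = (3214395/82)*(-21185) = -68096958075/82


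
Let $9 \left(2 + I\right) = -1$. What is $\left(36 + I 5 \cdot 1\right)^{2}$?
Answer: $\frac{52441}{81} \approx 647.42$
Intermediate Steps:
$I = - \frac{19}{9}$ ($I = -2 + \frac{1}{9} \left(-1\right) = -2 - \frac{1}{9} = - \frac{19}{9} \approx -2.1111$)
$\left(36 + I 5 \cdot 1\right)^{2} = \left(36 + \left(- \frac{19}{9}\right) 5 \cdot 1\right)^{2} = \left(36 - \frac{95}{9}\right)^{2} = \left(\frac{229}{9}\right)^{2} = \frac{52441}{81}$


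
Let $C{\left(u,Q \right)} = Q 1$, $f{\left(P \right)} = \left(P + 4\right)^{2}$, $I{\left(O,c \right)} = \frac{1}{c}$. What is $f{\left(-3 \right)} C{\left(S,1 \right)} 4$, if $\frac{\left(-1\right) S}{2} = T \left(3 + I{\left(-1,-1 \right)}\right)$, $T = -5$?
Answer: $4$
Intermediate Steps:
$f{\left(P \right)} = \left(4 + P\right)^{2}$
$S = 20$ ($S = - 2 \left(- 5 \left(3 + \frac{1}{-1}\right)\right) = - 2 \left(- 5 \left(3 - 1\right)\right) = - 2 \left(\left(-5\right) 2\right) = \left(-2\right) \left(-10\right) = 20$)
$C{\left(u,Q \right)} = Q$
$f{\left(-3 \right)} C{\left(S,1 \right)} 4 = \left(4 - 3\right)^{2} \cdot 1 \cdot 4 = 1^{2} \cdot 1 \cdot 4 = 1 \cdot 1 \cdot 4 = 1 \cdot 4 = 4$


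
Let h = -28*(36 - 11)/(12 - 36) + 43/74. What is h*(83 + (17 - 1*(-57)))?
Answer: 518414/111 ≈ 4670.4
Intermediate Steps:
h = 3302/111 (h = -28/((-24/25)) + 43*(1/74) = -28/((-24*1/25)) + 43/74 = -28/(-24/25) + 43/74 = -28*(-25/24) + 43/74 = 175/6 + 43/74 = 3302/111 ≈ 29.748)
h*(83 + (17 - 1*(-57))) = 3302*(83 + (17 - 1*(-57)))/111 = 3302*(83 + (17 + 57))/111 = 3302*(83 + 74)/111 = (3302/111)*157 = 518414/111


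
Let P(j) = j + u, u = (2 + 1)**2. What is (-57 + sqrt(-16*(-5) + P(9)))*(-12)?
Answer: 684 - 84*sqrt(2) ≈ 565.21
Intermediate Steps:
u = 9 (u = 3**2 = 9)
P(j) = 9 + j (P(j) = j + 9 = 9 + j)
(-57 + sqrt(-16*(-5) + P(9)))*(-12) = (-57 + sqrt(-16*(-5) + (9 + 9)))*(-12) = (-57 + sqrt(80 + 18))*(-12) = (-57 + sqrt(98))*(-12) = (-57 + 7*sqrt(2))*(-12) = 684 - 84*sqrt(2)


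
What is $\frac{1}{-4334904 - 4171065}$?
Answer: $- \frac{1}{8505969} \approx -1.1756 \cdot 10^{-7}$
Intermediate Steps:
$\frac{1}{-4334904 - 4171065} = \frac{1}{-8505969} = - \frac{1}{8505969}$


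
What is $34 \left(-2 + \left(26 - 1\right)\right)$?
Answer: $782$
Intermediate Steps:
$34 \left(-2 + \left(26 - 1\right)\right) = 34 \left(-2 + 25\right) = 34 \cdot 23 = 782$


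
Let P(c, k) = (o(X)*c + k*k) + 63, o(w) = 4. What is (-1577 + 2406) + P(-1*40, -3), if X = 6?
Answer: 741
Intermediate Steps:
P(c, k) = 63 + k**2 + 4*c (P(c, k) = (4*c + k*k) + 63 = (4*c + k**2) + 63 = (k**2 + 4*c) + 63 = 63 + k**2 + 4*c)
(-1577 + 2406) + P(-1*40, -3) = (-1577 + 2406) + (63 + (-3)**2 + 4*(-1*40)) = 829 + (63 + 9 + 4*(-40)) = 829 + (63 + 9 - 160) = 829 - 88 = 741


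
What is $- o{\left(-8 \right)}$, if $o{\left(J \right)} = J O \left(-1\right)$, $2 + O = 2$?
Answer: $0$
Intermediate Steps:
$O = 0$ ($O = -2 + 2 = 0$)
$o{\left(J \right)} = 0$ ($o{\left(J \right)} = J 0 \left(-1\right) = 0 \left(-1\right) = 0$)
$- o{\left(-8 \right)} = \left(-1\right) 0 = 0$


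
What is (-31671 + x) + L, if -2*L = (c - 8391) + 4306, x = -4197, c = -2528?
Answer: -65123/2 ≈ -32562.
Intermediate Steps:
L = 6613/2 (L = -((-2528 - 8391) + 4306)/2 = -(-10919 + 4306)/2 = -½*(-6613) = 6613/2 ≈ 3306.5)
(-31671 + x) + L = (-31671 - 4197) + 6613/2 = -35868 + 6613/2 = -65123/2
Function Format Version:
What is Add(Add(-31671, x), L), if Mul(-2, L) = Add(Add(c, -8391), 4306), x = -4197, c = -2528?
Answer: Rational(-65123, 2) ≈ -32562.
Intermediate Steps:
L = Rational(6613, 2) (L = Mul(Rational(-1, 2), Add(Add(-2528, -8391), 4306)) = Mul(Rational(-1, 2), Add(-10919, 4306)) = Mul(Rational(-1, 2), -6613) = Rational(6613, 2) ≈ 3306.5)
Add(Add(-31671, x), L) = Add(Add(-31671, -4197), Rational(6613, 2)) = Add(-35868, Rational(6613, 2)) = Rational(-65123, 2)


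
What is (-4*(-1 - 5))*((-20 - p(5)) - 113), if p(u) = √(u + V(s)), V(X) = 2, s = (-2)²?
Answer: -3192 - 24*√7 ≈ -3255.5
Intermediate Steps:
s = 4
p(u) = √(2 + u) (p(u) = √(u + 2) = √(2 + u))
(-4*(-1 - 5))*((-20 - p(5)) - 113) = (-4*(-1 - 5))*((-20 - √(2 + 5)) - 113) = (-4*(-6))*((-20 - √7) - 113) = 24*(-133 - √7) = -3192 - 24*√7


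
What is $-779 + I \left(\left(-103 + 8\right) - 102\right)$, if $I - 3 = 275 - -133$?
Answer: $-81746$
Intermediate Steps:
$I = 411$ ($I = 3 + \left(275 - -133\right) = 3 + \left(275 + 133\right) = 3 + 408 = 411$)
$-779 + I \left(\left(-103 + 8\right) - 102\right) = -779 + 411 \left(\left(-103 + 8\right) - 102\right) = -779 + 411 \left(-95 - 102\right) = -779 + 411 \left(-197\right) = -779 - 80967 = -81746$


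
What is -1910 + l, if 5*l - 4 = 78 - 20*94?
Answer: -11348/5 ≈ -2269.6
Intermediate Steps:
l = -1798/5 (l = 4/5 + (78 - 20*94)/5 = 4/5 + (78 - 1880)/5 = 4/5 + (1/5)*(-1802) = 4/5 - 1802/5 = -1798/5 ≈ -359.60)
-1910 + l = -1910 - 1798/5 = -11348/5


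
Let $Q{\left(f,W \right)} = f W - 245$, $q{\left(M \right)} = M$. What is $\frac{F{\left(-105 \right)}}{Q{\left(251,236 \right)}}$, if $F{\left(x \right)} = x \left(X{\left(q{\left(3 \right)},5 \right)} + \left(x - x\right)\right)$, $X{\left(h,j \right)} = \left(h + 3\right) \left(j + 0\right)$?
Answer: $- \frac{3150}{58991} \approx -0.053398$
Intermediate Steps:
$X{\left(h,j \right)} = j \left(3 + h\right)$ ($X{\left(h,j \right)} = \left(3 + h\right) j = j \left(3 + h\right)$)
$Q{\left(f,W \right)} = -245 + W f$ ($Q{\left(f,W \right)} = W f - 245 = -245 + W f$)
$F{\left(x \right)} = 30 x$ ($F{\left(x \right)} = x \left(5 \left(3 + 3\right) + \left(x - x\right)\right) = x \left(5 \cdot 6 + 0\right) = x \left(30 + 0\right) = x 30 = 30 x$)
$\frac{F{\left(-105 \right)}}{Q{\left(251,236 \right)}} = \frac{30 \left(-105\right)}{-245 + 236 \cdot 251} = - \frac{3150}{-245 + 59236} = - \frac{3150}{58991}$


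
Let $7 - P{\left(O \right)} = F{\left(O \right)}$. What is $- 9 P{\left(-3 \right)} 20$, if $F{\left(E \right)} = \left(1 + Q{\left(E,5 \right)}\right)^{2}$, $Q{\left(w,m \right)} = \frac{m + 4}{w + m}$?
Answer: $4185$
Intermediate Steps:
$Q{\left(w,m \right)} = \frac{4 + m}{m + w}$
$F{\left(E \right)} = \left(1 + \frac{9}{5 + E}\right)^{2}$ ($F{\left(E \right)} = \left(1 + \frac{4 + 5}{5 + E}\right)^{2} = \left(1 + \frac{1}{5 + E} 9\right)^{2} = \left(1 + \frac{9}{5 + E}\right)^{2}$)
$P{\left(O \right)} = 7 - \frac{\left(14 + O\right)^{2}}{\left(5 + O\right)^{2}}$
$- 9 P{\left(-3 \right)} 20 = - 9 \left(7 - \frac{\left(14 - 3\right)^{2}}{\left(5 - 3\right)^{2}}\right) 20 = - 9 \left(7 - \frac{11^{2}}{4}\right) 20 = - 9 \left(7 - \frac{1}{4} \cdot 121\right) 20 = - 9 \left(7 - \frac{121}{4}\right) 20 = \left(-9\right) \left(- \frac{93}{4}\right) 20 = \frac{837}{4} \cdot 20 = 4185$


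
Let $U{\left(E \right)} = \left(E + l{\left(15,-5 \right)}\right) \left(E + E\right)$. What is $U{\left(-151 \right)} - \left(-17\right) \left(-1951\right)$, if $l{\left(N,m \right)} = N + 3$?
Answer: $6999$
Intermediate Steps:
$l{\left(N,m \right)} = 3 + N$
$U{\left(E \right)} = 2 E \left(18 + E\right)$ ($U{\left(E \right)} = \left(E + \left(3 + 15\right)\right) \left(E + E\right) = \left(E + 18\right) 2 E = \left(18 + E\right) 2 E = 2 E \left(18 + E\right)$)
$U{\left(-151 \right)} - \left(-17\right) \left(-1951\right) = 2 \left(-151\right) \left(18 - 151\right) - \left(-17\right) \left(-1951\right) = 2 \left(-151\right) \left(-133\right) - 33167 = 40166 - 33167 = 6999$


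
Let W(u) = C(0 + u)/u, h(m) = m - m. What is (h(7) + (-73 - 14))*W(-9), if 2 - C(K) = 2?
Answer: 0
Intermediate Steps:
C(K) = 0 (C(K) = 2 - 1*2 = 2 - 2 = 0)
h(m) = 0
W(u) = 0 (W(u) = 0/u = 0)
(h(7) + (-73 - 14))*W(-9) = (0 + (-73 - 14))*0 = (0 - 87)*0 = -87*0 = 0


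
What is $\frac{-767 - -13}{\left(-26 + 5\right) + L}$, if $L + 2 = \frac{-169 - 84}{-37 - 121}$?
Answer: $\frac{119132}{3381} \approx 35.236$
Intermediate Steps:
$L = - \frac{63}{158}$ ($L = -2 + \frac{-169 - 84}{-37 - 121} = -2 - \frac{253}{-158} = -2 - - \frac{253}{158} = -2 + \frac{253}{158} = - \frac{63}{158} \approx -0.39873$)
$\frac{-767 - -13}{\left(-26 + 5\right) + L} = \frac{-767 - -13}{\left(-26 + 5\right) - \frac{63}{158}} = \frac{-767 + 13}{-21 - \frac{63}{158}} = \frac{1}{- \frac{3381}{158}} \left(-754\right) = \left(- \frac{158}{3381}\right) \left(-754\right) = \frac{119132}{3381}$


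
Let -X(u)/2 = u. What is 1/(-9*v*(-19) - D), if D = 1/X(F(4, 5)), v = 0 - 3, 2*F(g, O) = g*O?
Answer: -20/10259 ≈ -0.0019495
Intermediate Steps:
F(g, O) = O*g/2 (F(g, O) = (g*O)/2 = (O*g)/2 = O*g/2)
v = -3
X(u) = -2*u
D = -1/20 (D = 1/(-5*4) = 1/(-2*10) = 1/(-20) = -1/20 ≈ -0.050000)
1/(-9*v*(-19) - D) = 1/(-9*(-3)*(-19) - 1*(-1/20)) = 1/(27*(-19) + 1/20) = 1/(-513 + 1/20) = 1/(-10259/20) = -20/10259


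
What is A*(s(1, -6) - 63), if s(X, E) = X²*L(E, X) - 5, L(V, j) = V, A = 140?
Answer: -10360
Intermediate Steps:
s(X, E) = -5 + E*X² (s(X, E) = X²*E - 5 = E*X² - 5 = -5 + E*X²)
A*(s(1, -6) - 63) = 140*((-5 - 6*1²) - 63) = 140*((-5 - 6*1) - 63) = 140*((-5 - 6) - 63) = 140*(-11 - 63) = 140*(-74) = -10360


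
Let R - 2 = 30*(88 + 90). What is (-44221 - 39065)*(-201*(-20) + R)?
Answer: -779723532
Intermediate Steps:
R = 5342 (R = 2 + 30*(88 + 90) = 2 + 30*178 = 2 + 5340 = 5342)
(-44221 - 39065)*(-201*(-20) + R) = (-44221 - 39065)*(-201*(-20) + 5342) = -83286*(4020 + 5342) = -83286*9362 = -779723532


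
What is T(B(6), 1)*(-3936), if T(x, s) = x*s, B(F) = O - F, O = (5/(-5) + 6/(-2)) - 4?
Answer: 55104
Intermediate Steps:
O = -8 (O = (5*(-⅕) + 6*(-½)) - 4 = (-1 - 3) - 4 = -4 - 4 = -8)
B(F) = -8 - F
T(x, s) = s*x
T(B(6), 1)*(-3936) = (1*(-8 - 1*6))*(-3936) = (1*(-8 - 6))*(-3936) = (1*(-14))*(-3936) = -14*(-3936) = 55104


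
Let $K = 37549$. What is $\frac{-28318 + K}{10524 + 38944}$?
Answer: $\frac{9231}{49468} \approx 0.18661$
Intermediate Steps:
$\frac{-28318 + K}{10524 + 38944} = \frac{-28318 + 37549}{10524 + 38944} = \frac{9231}{49468}$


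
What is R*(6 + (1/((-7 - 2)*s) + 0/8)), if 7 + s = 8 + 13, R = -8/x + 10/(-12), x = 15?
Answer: -6191/756 ≈ -8.1891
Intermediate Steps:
R = -41/30 (R = -8/15 + 10/(-12) = -8*1/15 + 10*(-1/12) = -8/15 - ⅚ = -41/30 ≈ -1.3667)
s = 14 (s = -7 + (8 + 13) = -7 + 21 = 14)
R*(6 + (1/((-7 - 2)*s) + 0/8)) = -41*(6 + (1/(-7 - 2*14) + 0/8))/30 = -41*(6 + ((1/14)/(-9) + 0*(⅛)))/30 = -41*(6 + (-⅑*1/14 + 0))/30 = -41*(6 + (-1/126 + 0))/30 = -41*(6 - 1/126)/30 = -41/30*755/126 = -6191/756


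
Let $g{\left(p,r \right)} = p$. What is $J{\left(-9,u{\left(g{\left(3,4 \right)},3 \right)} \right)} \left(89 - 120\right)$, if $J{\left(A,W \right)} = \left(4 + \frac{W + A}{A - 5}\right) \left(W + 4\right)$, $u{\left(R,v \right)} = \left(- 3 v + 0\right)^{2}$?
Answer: $\frac{21080}{7} \approx 3011.4$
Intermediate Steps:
$u{\left(R,v \right)} = 9 v^{2}$ ($u{\left(R,v \right)} = \left(- 3 v\right)^{2} = 9 v^{2}$)
$J{\left(A,W \right)} = \left(4 + W\right) \left(4 + \frac{A + W}{-5 + A}\right)$ ($J{\left(A,W \right)} = \left(4 + \frac{A + W}{-5 + A}\right) \left(4 + W\right) = \left(4 + W\right) \left(4 + \frac{A + W}{-5 + A}\right)$)
$J{\left(-9,u{\left(g{\left(3,4 \right)},3 \right)} \right)} \left(89 - 120\right) = \frac{-80 + \left(9 \cdot 3^{2}\right)^{2} - 16 \cdot 9 \cdot 3^{2} + 20 \left(-9\right) + 5 \left(-9\right) 9 \cdot 3^{2}}{-5 - 9} \left(89 - 120\right) = \frac{-80 + \left(9 \cdot 9\right)^{2} - 16 \cdot 9 \cdot 9 - 180 + 5 \left(-9\right) 9 \cdot 9}{-14} \left(-31\right) = - \frac{-80 + 81^{2} - 1296 - 180 + 5 \left(-9\right) 81}{14} \left(-31\right) = - \frac{-80 + 6561 - 1296 - 180 - 3645}{14} \left(-31\right) = \left(- \frac{1}{14}\right) 1360 \left(-31\right) = \left(- \frac{680}{7}\right) \left(-31\right) = \frac{21080}{7}$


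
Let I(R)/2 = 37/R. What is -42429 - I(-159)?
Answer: -6746137/159 ≈ -42429.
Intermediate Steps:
I(R) = 74/R (I(R) = 2*(37/R) = 74/R)
-42429 - I(-159) = -42429 - 74/(-159) = -42429 - 74*(-1)/159 = -42429 - 1*(-74/159) = -42429 + 74/159 = -6746137/159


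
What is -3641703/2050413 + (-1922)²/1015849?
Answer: 1291659168615/694303331879 ≈ 1.8604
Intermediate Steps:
-3641703/2050413 + (-1922)²/1015849 = -3641703*1/2050413 + 3694084*(1/1015849) = -1213901/683471 + 3694084/1015849 = 1291659168615/694303331879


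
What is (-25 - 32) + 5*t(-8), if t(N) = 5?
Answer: -32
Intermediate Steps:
(-25 - 32) + 5*t(-8) = (-25 - 32) + 5*5 = -57 + 25 = -32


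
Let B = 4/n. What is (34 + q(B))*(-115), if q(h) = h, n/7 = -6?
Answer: -81880/21 ≈ -3899.0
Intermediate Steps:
n = -42 (n = 7*(-6) = -42)
B = -2/21 (B = 4/(-42) = 4*(-1/42) = -2/21 ≈ -0.095238)
(34 + q(B))*(-115) = (34 - 2/21)*(-115) = (712/21)*(-115) = -81880/21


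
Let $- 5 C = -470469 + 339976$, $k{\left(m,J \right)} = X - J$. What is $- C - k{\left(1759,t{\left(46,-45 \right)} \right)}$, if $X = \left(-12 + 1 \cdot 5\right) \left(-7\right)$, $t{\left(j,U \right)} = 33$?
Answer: $- \frac{130573}{5} \approx -26115.0$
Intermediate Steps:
$X = 49$ ($X = \left(-12 + 5\right) \left(-7\right) = \left(-7\right) \left(-7\right) = 49$)
$k{\left(m,J \right)} = 49 - J$
$C = \frac{130493}{5}$ ($C = - \frac{-470469 + 339976}{5} = \left(- \frac{1}{5}\right) \left(-130493\right) = \frac{130493}{5} \approx 26099.0$)
$- C - k{\left(1759,t{\left(46,-45 \right)} \right)} = \left(-1\right) \frac{130493}{5} - \left(49 - 33\right) = - \frac{130493}{5} - \left(49 - 33\right) = - \frac{130493}{5} - 16 = - \frac{130573}{5}$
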